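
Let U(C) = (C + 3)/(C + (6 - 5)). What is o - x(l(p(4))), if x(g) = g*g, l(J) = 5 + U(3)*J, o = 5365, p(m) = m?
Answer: 5244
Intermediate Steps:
U(C) = (3 + C)/(1 + C) (U(C) = (3 + C)/(C + 1) = (3 + C)/(1 + C))
l(J) = 5 + 3*J/2 (l(J) = 5 + ((3 + 3)/(1 + 3))*J = 5 + (6/4)*J = 5 + ((¼)*6)*J = 5 + 3*J/2)
x(g) = g²
o - x(l(p(4))) = 5365 - (5 + (3/2)*4)² = 5365 - (5 + 6)² = 5365 - 1*11² = 5365 - 1*121 = 5365 - 121 = 5244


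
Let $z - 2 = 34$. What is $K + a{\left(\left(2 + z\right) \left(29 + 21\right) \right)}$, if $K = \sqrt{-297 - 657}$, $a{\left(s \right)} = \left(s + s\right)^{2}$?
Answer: $14440000 + 3 i \sqrt{106} \approx 1.444 \cdot 10^{7} + 30.887 i$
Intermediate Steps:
$z = 36$ ($z = 2 + 34 = 36$)
$a{\left(s \right)} = 4 s^{2}$ ($a{\left(s \right)} = \left(2 s\right)^{2} = 4 s^{2}$)
$K = 3 i \sqrt{106}$ ($K = \sqrt{-954} = 3 i \sqrt{106} \approx 30.887 i$)
$K + a{\left(\left(2 + z\right) \left(29 + 21\right) \right)} = 3 i \sqrt{106} + 4 \left(\left(2 + 36\right) \left(29 + 21\right)\right)^{2} = 3 i \sqrt{106} + 4 \left(38 \cdot 50\right)^{2} = 3 i \sqrt{106} + 4 \cdot 1900^{2} = 3 i \sqrt{106} + 4 \cdot 3610000 = 3 i \sqrt{106} + 14440000 = 14440000 + 3 i \sqrt{106}$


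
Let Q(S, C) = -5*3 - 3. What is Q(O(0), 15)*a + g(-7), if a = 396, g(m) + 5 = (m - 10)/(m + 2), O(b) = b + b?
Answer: -35648/5 ≈ -7129.6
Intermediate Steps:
O(b) = 2*b
Q(S, C) = -18 (Q(S, C) = -15 - 3 = -18)
g(m) = -5 + (-10 + m)/(2 + m) (g(m) = -5 + (m - 10)/(m + 2) = -5 + (-10 + m)/(2 + m))
Q(O(0), 15)*a + g(-7) = -18*396 + 4*(-5 - 1*(-7))/(2 - 7) = -7128 + 4*(-5 + 7)/(-5) = -7128 + 4*(-⅕)*2 = -7128 - 8/5 = -35648/5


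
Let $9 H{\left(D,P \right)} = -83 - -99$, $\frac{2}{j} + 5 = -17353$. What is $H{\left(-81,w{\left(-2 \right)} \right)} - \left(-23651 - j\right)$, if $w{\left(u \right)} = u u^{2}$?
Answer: $\frac{615847372}{26037} \approx 23653.0$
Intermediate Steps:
$j = - \frac{1}{8679}$ ($j = \frac{2}{-5 - 17353} = \frac{2}{-17358} = 2 \left(- \frac{1}{17358}\right) = - \frac{1}{8679} \approx -0.00011522$)
$w{\left(u \right)} = u^{3}$
$H{\left(D,P \right)} = \frac{16}{9}$ ($H{\left(D,P \right)} = \frac{-83 - -99}{9} = \frac{-83 + 99}{9} = \frac{1}{9} \cdot 16 = \frac{16}{9}$)
$H{\left(-81,w{\left(-2 \right)} \right)} - \left(-23651 - j\right) = \frac{16}{9} - \left(-23651 - - \frac{1}{8679}\right) = \frac{16}{9} - \left(-23651 + \frac{1}{8679}\right) = \frac{16}{9} - - \frac{205267028}{8679} = \frac{16}{9} + \frac{205267028}{8679} = \frac{615847372}{26037}$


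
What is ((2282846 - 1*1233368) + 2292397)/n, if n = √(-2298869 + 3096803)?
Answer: 3341875*√797934/797934 ≈ 3741.2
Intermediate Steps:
n = √797934 ≈ 893.27
((2282846 - 1*1233368) + 2292397)/n = ((2282846 - 1*1233368) + 2292397)/(√797934) = ((2282846 - 1233368) + 2292397)*(√797934/797934) = (1049478 + 2292397)*(√797934/797934) = 3341875*(√797934/797934) = 3341875*√797934/797934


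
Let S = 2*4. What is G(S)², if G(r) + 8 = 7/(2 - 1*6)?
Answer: 1521/16 ≈ 95.063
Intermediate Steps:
S = 8
G(r) = -39/4 (G(r) = -8 + 7/(2 - 1*6) = -8 + 7/(2 - 6) = -8 + 7/(-4) = -8 + 7*(-¼) = -8 - 7/4 = -39/4)
G(S)² = (-39/4)² = 1521/16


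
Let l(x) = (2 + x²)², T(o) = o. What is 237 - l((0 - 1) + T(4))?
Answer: 116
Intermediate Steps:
237 - l((0 - 1) + T(4)) = 237 - (2 + ((0 - 1) + 4)²)² = 237 - (2 + (-1 + 4)²)² = 237 - (2 + 3²)² = 237 - (2 + 9)² = 237 - 1*11² = 237 - 1*121 = 237 - 121 = 116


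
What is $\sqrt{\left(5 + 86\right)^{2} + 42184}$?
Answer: $\sqrt{50465} \approx 224.64$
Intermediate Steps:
$\sqrt{\left(5 + 86\right)^{2} + 42184} = \sqrt{91^{2} + 42184} = \sqrt{8281 + 42184} = \sqrt{50465}$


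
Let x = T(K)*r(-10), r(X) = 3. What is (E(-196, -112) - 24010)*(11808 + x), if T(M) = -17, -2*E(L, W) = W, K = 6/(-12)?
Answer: -281627178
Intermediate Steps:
K = -1/2 (K = 6*(-1/12) = -1/2 ≈ -0.50000)
E(L, W) = -W/2
x = -51 (x = -17*3 = -51)
(E(-196, -112) - 24010)*(11808 + x) = (-1/2*(-112) - 24010)*(11808 - 51) = (56 - 24010)*11757 = -23954*11757 = -281627178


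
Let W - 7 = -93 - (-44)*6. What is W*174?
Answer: 30972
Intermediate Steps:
W = 178 (W = 7 + (-93 - (-44)*6) = 7 + (-93 - 1*(-264)) = 7 + (-93 + 264) = 7 + 171 = 178)
W*174 = 178*174 = 30972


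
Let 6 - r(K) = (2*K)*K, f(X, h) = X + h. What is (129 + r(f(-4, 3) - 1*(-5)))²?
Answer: 10609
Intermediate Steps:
r(K) = 6 - 2*K² (r(K) = 6 - 2*K*K = 6 - 2*K²)
(129 + r(f(-4, 3) - 1*(-5)))² = (129 + (6 - 2*((-4 + 3) - 1*(-5))²))² = (129 + (6 - 2*(-1 + 5)²))² = (129 + (6 - 2*4²))² = (129 + (6 - 2*16))² = (129 + (6 - 32))² = (129 - 26)² = 103² = 10609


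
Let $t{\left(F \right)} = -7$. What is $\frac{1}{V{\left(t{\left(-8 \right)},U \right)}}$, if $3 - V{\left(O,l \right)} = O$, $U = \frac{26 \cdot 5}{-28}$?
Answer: $\frac{1}{10} \approx 0.1$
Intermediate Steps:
$U = - \frac{65}{14}$ ($U = 130 \left(- \frac{1}{28}\right) = - \frac{65}{14} \approx -4.6429$)
$V{\left(O,l \right)} = 3 - O$
$\frac{1}{V{\left(t{\left(-8 \right)},U \right)}} = \frac{1}{3 - -7} = \frac{1}{3 + 7} = \frac{1}{10}$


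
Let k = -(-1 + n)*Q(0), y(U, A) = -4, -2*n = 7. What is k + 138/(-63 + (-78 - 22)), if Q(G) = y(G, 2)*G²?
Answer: -138/163 ≈ -0.84663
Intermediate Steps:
n = -7/2 (n = -½*7 = -7/2 ≈ -3.5000)
Q(G) = -4*G²
k = 0 (k = -(-1 - 7/2)*(-4*0²) = -(-9)*(-4*0)/2 = -(-9)*0/2 = -1*0 = 0)
k + 138/(-63 + (-78 - 22)) = 0 + 138/(-63 + (-78 - 22)) = 0 + 138/(-63 - 100) = 0 + 138/(-163) = 0 - 1/163*138 = 0 - 138/163 = -138/163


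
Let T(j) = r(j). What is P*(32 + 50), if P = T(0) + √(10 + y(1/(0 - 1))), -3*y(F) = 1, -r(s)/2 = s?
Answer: 82*√87/3 ≈ 254.95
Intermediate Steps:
r(s) = -2*s
T(j) = -2*j
y(F) = -⅓ (y(F) = -⅓*1 = -⅓)
P = √87/3 (P = -2*0 + √(10 - ⅓) = 0 + √(29/3) = 0 + √87/3 = √87/3 ≈ 3.1091)
P*(32 + 50) = (√87/3)*(32 + 50) = (√87/3)*82 = 82*√87/3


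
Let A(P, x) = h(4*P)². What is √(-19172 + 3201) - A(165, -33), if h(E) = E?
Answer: -435600 + I*√15971 ≈ -4.356e+5 + 126.38*I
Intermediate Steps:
A(P, x) = 16*P² (A(P, x) = (4*P)² = 16*P²)
√(-19172 + 3201) - A(165, -33) = √(-19172 + 3201) - 16*165² = √(-15971) - 16*27225 = I*√15971 - 1*435600 = I*√15971 - 435600 = -435600 + I*√15971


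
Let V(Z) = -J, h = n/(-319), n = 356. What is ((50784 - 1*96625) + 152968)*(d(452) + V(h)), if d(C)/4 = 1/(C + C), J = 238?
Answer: -5762039949/226 ≈ -2.5496e+7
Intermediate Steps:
h = -356/319 (h = 356/(-319) = 356*(-1/319) = -356/319 ≈ -1.1160)
d(C) = 2/C (d(C) = 4/(C + C) = 4/((2*C)) = 4*(1/(2*C)) = 2/C)
V(Z) = -238 (V(Z) = -1*238 = -238)
((50784 - 1*96625) + 152968)*(d(452) + V(h)) = ((50784 - 1*96625) + 152968)*(2/452 - 238) = ((50784 - 96625) + 152968)*(2*(1/452) - 238) = (-45841 + 152968)*(1/226 - 238) = 107127*(-53787/226) = -5762039949/226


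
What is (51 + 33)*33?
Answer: 2772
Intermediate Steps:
(51 + 33)*33 = 84*33 = 2772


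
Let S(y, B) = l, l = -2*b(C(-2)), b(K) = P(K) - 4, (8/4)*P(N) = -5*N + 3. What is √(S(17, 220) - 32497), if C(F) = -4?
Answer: 16*I*√127 ≈ 180.31*I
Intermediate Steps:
P(N) = 3/2 - 5*N/2 (P(N) = (-5*N + 3)/2 = (3 - 5*N)/2 = 3/2 - 5*N/2)
b(K) = -5/2 - 5*K/2 (b(K) = (3/2 - 5*K/2) - 4 = -5/2 - 5*K/2)
l = -15 (l = -2*(-5/2 - 5/2*(-4)) = -2*(-5/2 + 10) = -2*15/2 = -15)
S(y, B) = -15
√(S(17, 220) - 32497) = √(-15 - 32497) = √(-32512) = 16*I*√127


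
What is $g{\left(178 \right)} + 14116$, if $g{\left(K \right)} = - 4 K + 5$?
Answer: $13409$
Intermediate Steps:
$g{\left(K \right)} = 5 - 4 K$
$g{\left(178 \right)} + 14116 = \left(5 - 712\right) + 14116 = -707 + 14116 = 13409$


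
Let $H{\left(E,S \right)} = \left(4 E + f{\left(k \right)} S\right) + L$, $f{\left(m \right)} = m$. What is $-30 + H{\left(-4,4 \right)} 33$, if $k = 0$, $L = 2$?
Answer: $-492$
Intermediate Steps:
$H{\left(E,S \right)} = 2 + 4 E$ ($H{\left(E,S \right)} = \left(4 E + 0 S\right) + 2 = \left(4 E + 0\right) + 2 = 4 E + 2 = 2 + 4 E$)
$-30 + H{\left(-4,4 \right)} 33 = -30 + \left(2 + 4 \left(-4\right)\right) 33 = -30 + \left(2 - 16\right) 33 = -30 - 462 = -492$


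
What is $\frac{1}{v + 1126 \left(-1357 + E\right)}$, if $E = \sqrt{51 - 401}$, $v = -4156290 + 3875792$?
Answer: $- \frac{45212}{81776091675} - \frac{563 i \sqrt{14}}{327104366700} \approx -5.5288 \cdot 10^{-7} - 6.44 \cdot 10^{-9} i$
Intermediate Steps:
$v = -280498$
$E = 5 i \sqrt{14}$ ($E = \sqrt{-350} = 5 i \sqrt{14} \approx 18.708 i$)
$\frac{1}{v + 1126 \left(-1357 + E\right)} = \frac{1}{-280498 + 1126 \left(-1357 + 5 i \sqrt{14}\right)} = \frac{1}{-280498 - \left(1527982 - 5630 i \sqrt{14}\right)} = \frac{1}{-1808480 + 5630 i \sqrt{14}}$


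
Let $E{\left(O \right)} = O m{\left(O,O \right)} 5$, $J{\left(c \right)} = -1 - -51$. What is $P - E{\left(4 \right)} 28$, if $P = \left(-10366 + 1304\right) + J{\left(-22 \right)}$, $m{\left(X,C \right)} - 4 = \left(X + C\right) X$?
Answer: $-29172$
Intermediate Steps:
$m{\left(X,C \right)} = 4 + X \left(C + X\right)$ ($m{\left(X,C \right)} = 4 + \left(X + C\right) X = 4 + \left(C + X\right) X = 4 + X \left(C + X\right)$)
$J{\left(c \right)} = 50$ ($J{\left(c \right)} = -1 + 51 = 50$)
$E{\left(O \right)} = 5 O \left(4 + 2 O^{2}\right)$ ($E{\left(O \right)} = O \left(4 + O^{2} + O O\right) 5 = O \left(4 + O^{2} + O^{2}\right) 5 = O \left(4 + 2 O^{2}\right) 5 = 5 O \left(4 + 2 O^{2}\right)$)
$P = -9012$ ($P = \left(-10366 + 1304\right) + 50 = -9062 + 50 = -9012$)
$P - E{\left(4 \right)} 28 = -9012 - 10 \cdot 4 \left(2 + 4^{2}\right) 28 = -9012 - 10 \cdot 4 \left(2 + 16\right) 28 = -9012 - 10 \cdot 4 \cdot 18 \cdot 28 = -9012 - 720 \cdot 28 = -9012 - 20160 = -29172$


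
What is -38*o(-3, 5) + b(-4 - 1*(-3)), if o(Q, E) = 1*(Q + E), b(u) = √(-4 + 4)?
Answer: -76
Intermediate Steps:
b(u) = 0 (b(u) = √0 = 0)
o(Q, E) = E + Q (o(Q, E) = 1*(E + Q) = E + Q)
-38*o(-3, 5) + b(-4 - 1*(-3)) = -38*(5 - 3) + 0 = -38*2 + 0 = -76 + 0 = -76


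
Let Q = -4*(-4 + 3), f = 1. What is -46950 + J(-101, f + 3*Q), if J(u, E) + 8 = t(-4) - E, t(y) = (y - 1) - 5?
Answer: -46981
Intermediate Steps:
t(y) = -6 + y (t(y) = (-1 + y) - 5 = -6 + y)
Q = 4 (Q = -4*(-1) = 4)
J(u, E) = -18 - E (J(u, E) = -8 + ((-6 - 4) - E) = -8 + (-10 - E) = -18 - E)
-46950 + J(-101, f + 3*Q) = -46950 + (-18 - (1 + 3*4)) = -46950 + (-18 - (1 + 12)) = -46950 + (-18 - 1*13) = -46950 + (-18 - 13) = -46950 - 31 = -46981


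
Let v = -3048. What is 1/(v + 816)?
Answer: -1/2232 ≈ -0.00044803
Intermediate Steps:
1/(v + 816) = 1/(-3048 + 816) = 1/(-2232) = -1/2232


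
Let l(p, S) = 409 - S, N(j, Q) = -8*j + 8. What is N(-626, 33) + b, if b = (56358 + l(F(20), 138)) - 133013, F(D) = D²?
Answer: -71368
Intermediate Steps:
N(j, Q) = 8 - 8*j
b = -76384 (b = (56358 + (409 - 1*138)) - 133013 = (56358 + (409 - 138)) - 133013 = (56358 + 271) - 133013 = 56629 - 133013 = -76384)
N(-626, 33) + b = (8 - 8*(-626)) - 76384 = (8 + 5008) - 76384 = 5016 - 76384 = -71368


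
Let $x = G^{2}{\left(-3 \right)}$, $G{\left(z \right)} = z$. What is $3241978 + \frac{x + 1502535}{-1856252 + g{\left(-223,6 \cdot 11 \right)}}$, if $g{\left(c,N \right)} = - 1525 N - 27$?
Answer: $\frac{6344319263018}{1956929} \approx 3.242 \cdot 10^{6}$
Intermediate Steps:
$x = 9$ ($x = \left(-3\right)^{2} = 9$)
$g{\left(c,N \right)} = -27 - 1525 N$
$3241978 + \frac{x + 1502535}{-1856252 + g{\left(-223,6 \cdot 11 \right)}} = 3241978 + \frac{9 + 1502535}{-1856252 - \left(27 + 1525 \cdot 6 \cdot 11\right)} = 3241978 + \frac{1502544}{-1856252 - 100677} = 3241978 + \frac{1502544}{-1956929} = 3241978 + 1502544 \left(- \frac{1}{1956929}\right) = 3241978 - \frac{1502544}{1956929} = \frac{6344319263018}{1956929}$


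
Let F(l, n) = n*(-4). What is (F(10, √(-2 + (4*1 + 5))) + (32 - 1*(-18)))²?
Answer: 2612 - 400*√7 ≈ 1553.7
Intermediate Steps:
F(l, n) = -4*n
(F(10, √(-2 + (4*1 + 5))) + (32 - 1*(-18)))² = (-4*√(-2 + (4*1 + 5)) + (32 - 1*(-18)))² = (-4*√(-2 + (4 + 5)) + (32 + 18))² = (-4*√(-2 + 9) + 50)² = (-4*√7 + 50)² = (50 - 4*√7)²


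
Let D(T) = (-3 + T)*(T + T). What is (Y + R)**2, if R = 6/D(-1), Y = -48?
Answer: 35721/16 ≈ 2232.6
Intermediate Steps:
D(T) = 2*T*(-3 + T) (D(T) = (-3 + T)*(2*T) = 2*T*(-3 + T))
R = 3/4 (R = 6/((2*(-1)*(-3 - 1))) = 6/((2*(-1)*(-4))) = 6/8 = 6*(1/8) = 3/4 ≈ 0.75000)
(Y + R)**2 = (-48 + 3/4)**2 = (-189/4)**2 = 35721/16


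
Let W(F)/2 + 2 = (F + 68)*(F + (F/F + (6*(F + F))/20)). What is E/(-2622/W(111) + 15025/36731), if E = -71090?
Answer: -13912248656441/72025974 ≈ -1.9316e+5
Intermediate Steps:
W(F) = -4 + 2*(1 + 8*F/5)*(68 + F) (W(F) = -4 + 2*((F + 68)*(F + (F/F + (6*(F + F))/20))) = -4 + 2*((68 + F)*(F + (1 + (6*(2*F))*(1/20)))) = -4 + 2*((68 + F)*(F + (1 + (12*F)*(1/20)))) = -4 + 2*((68 + F)*(F + (1 + 3*F/5))) = -4 + 2*((68 + F)*(1 + 8*F/5)) = -4 + 2*((1 + 8*F/5)*(68 + F)) = -4 + 2*(1 + 8*F/5)*(68 + F))
E/(-2622/W(111) + 15025/36731) = -71090/(-2622/(132 + (16/5)*111**2 + (1098/5)*111) + 15025/36731) = -71090/(-2622/(132 + (16/5)*12321 + 121878/5) + 15025*(1/36731)) = -71090/(-2622/(132 + 197136/5 + 121878/5) + 15025/36731) = -71090/(-2622/319674/5 + 15025/36731) = -71090/(-2622*5/319674 + 15025/36731) = -71090/(-2185/53279 + 15025/36731) = -71090/720259740/1956990949 = -71090*1956990949/720259740 = -13912248656441/72025974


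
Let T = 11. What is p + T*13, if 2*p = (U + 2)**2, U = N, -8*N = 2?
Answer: 4625/32 ≈ 144.53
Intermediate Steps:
N = -1/4 (N = -1/8*2 = -1/4 ≈ -0.25000)
U = -1/4 ≈ -0.25000
p = 49/32 (p = (-1/4 + 2)**2/2 = (7/4)**2/2 = (1/2)*(49/16) = 49/32 ≈ 1.5313)
p + T*13 = 49/32 + 11*13 = 49/32 + 143 = 4625/32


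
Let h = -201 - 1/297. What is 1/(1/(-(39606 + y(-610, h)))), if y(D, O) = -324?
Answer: -39282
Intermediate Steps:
h = -59698/297 (h = -201 - 1*1/297 = -201 - 1/297 = -59698/297 ≈ -201.00)
1/(1/(-(39606 + y(-610, h)))) = 1/(1/(-(39606 - 324))) = 1/(1/(-1*39282)) = 1/(1/(-39282)) = 1/(-1/39282) = -39282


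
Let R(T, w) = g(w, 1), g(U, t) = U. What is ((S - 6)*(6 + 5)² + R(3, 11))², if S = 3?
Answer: 123904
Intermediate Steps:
R(T, w) = w
((S - 6)*(6 + 5)² + R(3, 11))² = ((3 - 6)*(6 + 5)² + 11)² = (-3*11² + 11)² = (-3*121 + 11)² = (-363 + 11)² = (-352)² = 123904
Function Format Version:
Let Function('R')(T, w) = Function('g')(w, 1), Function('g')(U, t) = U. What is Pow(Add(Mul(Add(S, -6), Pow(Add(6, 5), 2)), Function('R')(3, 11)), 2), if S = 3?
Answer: 123904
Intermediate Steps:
Function('R')(T, w) = w
Pow(Add(Mul(Add(S, -6), Pow(Add(6, 5), 2)), Function('R')(3, 11)), 2) = Pow(Add(Mul(Add(3, -6), Pow(Add(6, 5), 2)), 11), 2) = Pow(Add(Mul(-3, Pow(11, 2)), 11), 2) = Pow(Add(Mul(-3, 121), 11), 2) = Pow(Add(-363, 11), 2) = Pow(-352, 2) = 123904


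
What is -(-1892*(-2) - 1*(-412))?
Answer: -4196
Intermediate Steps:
-(-1892*(-2) - 1*(-412)) = -(3784 + 412) = -1*4196 = -4196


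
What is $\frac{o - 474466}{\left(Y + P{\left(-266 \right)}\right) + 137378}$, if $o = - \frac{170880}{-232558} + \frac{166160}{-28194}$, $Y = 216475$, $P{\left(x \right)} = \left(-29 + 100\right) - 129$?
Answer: $- \frac{777746036112998}{579935479364085} \approx -1.3411$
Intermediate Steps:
$P{\left(x \right)} = -58$ ($P{\left(x \right)} = 71 - 129 = -58$)
$o = - \frac{8456011640}{1639185063}$ ($o = \left(-170880\right) \left(- \frac{1}{232558}\right) + 166160 \left(- \frac{1}{28194}\right) = \frac{85440}{116279} - \frac{83080}{14097} = - \frac{8456011640}{1639185063} \approx -5.1587$)
$\frac{o - 474466}{\left(Y + P{\left(-266 \right)}\right) + 137378} = \frac{- \frac{8456011640}{1639185063} - 474466}{\left(216475 - 58\right) + 137378} = - \frac{777746036112998}{1639185063 \left(216417 + 137378\right)} = - \frac{777746036112998}{1639185063 \cdot 353795} = \left(- \frac{777746036112998}{1639185063}\right) \frac{1}{353795} = - \frac{777746036112998}{579935479364085}$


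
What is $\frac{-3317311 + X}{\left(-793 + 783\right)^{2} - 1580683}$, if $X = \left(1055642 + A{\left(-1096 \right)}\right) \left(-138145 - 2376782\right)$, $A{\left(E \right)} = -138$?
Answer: $\frac{2654518825519}{1580583} \approx 1.6795 \cdot 10^{6}$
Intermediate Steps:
$X = -2654515508208$ ($X = \left(1055642 - 138\right) \left(-138145 - 2376782\right) = 1055504 \left(-2514927\right) = -2654515508208$)
$\frac{-3317311 + X}{\left(-793 + 783\right)^{2} - 1580683} = \frac{-3317311 - 2654515508208}{\left(-793 + 783\right)^{2} - 1580683} = - \frac{2654518825519}{\left(-10\right)^{2} - 1580683} = - \frac{2654518825519}{100 - 1580683} = - \frac{2654518825519}{-1580583} = \left(-2654518825519\right) \left(- \frac{1}{1580583}\right) = \frac{2654518825519}{1580583}$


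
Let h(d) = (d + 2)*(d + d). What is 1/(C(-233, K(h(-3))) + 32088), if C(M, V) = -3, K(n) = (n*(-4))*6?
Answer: 1/32085 ≈ 3.1167e-5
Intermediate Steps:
h(d) = 2*d*(2 + d) (h(d) = (2 + d)*(2*d) = 2*d*(2 + d))
K(n) = -24*n (K(n) = -4*n*6 = -24*n)
1/(C(-233, K(h(-3))) + 32088) = 1/(-3 + 32088) = 1/32085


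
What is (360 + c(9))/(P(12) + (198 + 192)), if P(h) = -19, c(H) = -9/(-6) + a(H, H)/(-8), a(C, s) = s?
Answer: 2883/2968 ≈ 0.97136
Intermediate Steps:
c(H) = 3/2 - H/8 (c(H) = -9/(-6) + H/(-8) = -9*(-⅙) + H*(-⅛) = 3/2 - H/8)
(360 + c(9))/(P(12) + (198 + 192)) = (360 + (3/2 - ⅛*9))/(-19 + (198 + 192)) = (360 + (3/2 - 9/8))/(-19 + 390) = (360 + 3/8)/371 = (2883/8)*(1/371) = 2883/2968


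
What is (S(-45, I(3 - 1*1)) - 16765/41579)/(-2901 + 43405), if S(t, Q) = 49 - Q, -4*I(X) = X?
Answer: 66931/55216912 ≈ 0.0012121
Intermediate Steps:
I(X) = -X/4
(S(-45, I(3 - 1*1)) - 16765/41579)/(-2901 + 43405) = ((49 - (-1)*(3 - 1*1)/4) - 16765/41579)/(-2901 + 43405) = ((49 - (-1)*(3 - 1)/4) - 16765*1/41579)/40504 = ((49 - (-1)*2/4) - 16765/41579)*(1/40504) = ((49 - 1*(-1/2)) - 16765/41579)*(1/40504) = ((49 + 1/2) - 16765/41579)*(1/40504) = (99/2 - 16765/41579)*(1/40504) = (4082791/83158)*(1/40504) = 66931/55216912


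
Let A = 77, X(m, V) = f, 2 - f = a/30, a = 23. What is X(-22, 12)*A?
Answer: 2849/30 ≈ 94.967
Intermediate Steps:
f = 37/30 (f = 2 - 23/30 = 37/30 ≈ 1.2333)
X(m, V) = 37/30
X(-22, 12)*A = (37/30)*77 = 2849/30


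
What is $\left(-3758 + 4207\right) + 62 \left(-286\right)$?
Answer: $-17283$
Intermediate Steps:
$\left(-3758 + 4207\right) + 62 \left(-286\right) = 449 - 17732 = -17283$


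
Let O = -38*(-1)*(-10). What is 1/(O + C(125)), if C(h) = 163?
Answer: -1/217 ≈ -0.0046083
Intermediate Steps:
O = -380 (O = 38*(-10) = -380)
1/(O + C(125)) = 1/(-380 + 163) = 1/(-217) = -1/217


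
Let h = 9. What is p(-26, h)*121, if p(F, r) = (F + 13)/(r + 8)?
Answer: -1573/17 ≈ -92.529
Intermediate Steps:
p(F, r) = (13 + F)/(8 + r)
p(-26, h)*121 = ((13 - 26)/(8 + 9))*121 = (-13/17)*121 = ((1/17)*(-13))*121 = -13/17*121 = -1573/17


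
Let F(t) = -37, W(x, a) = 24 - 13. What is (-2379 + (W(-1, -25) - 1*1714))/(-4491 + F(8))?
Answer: 2041/2264 ≈ 0.90150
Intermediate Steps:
W(x, a) = 11
(-2379 + (W(-1, -25) - 1*1714))/(-4491 + F(8)) = (-2379 + (11 - 1*1714))/(-4491 - 37) = (-2379 + (11 - 1714))/(-4528) = (-2379 - 1703)*(-1/4528) = -4082*(-1/4528) = 2041/2264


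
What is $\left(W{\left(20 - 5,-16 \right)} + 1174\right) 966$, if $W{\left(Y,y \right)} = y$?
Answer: $1118628$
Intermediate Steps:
$\left(W{\left(20 - 5,-16 \right)} + 1174\right) 966 = \left(-16 + 1174\right) 966 = 1158 \cdot 966 = 1118628$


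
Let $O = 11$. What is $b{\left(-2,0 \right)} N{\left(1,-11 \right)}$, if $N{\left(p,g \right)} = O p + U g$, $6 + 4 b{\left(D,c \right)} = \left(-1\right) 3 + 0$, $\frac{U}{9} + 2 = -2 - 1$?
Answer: $- \frac{2277}{2} \approx -1138.5$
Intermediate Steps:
$U = -45$ ($U = -18 + 9 \left(-2 - 1\right) = -18 + 9 \left(-3\right) = -18 - 27 = -45$)
$b{\left(D,c \right)} = - \frac{9}{4}$ ($b{\left(D,c \right)} = - \frac{3}{2} + \frac{\left(-1\right) 3 + 0}{4} = - \frac{3}{2} + \frac{-3 + 0}{4} = - \frac{3}{2} + \frac{1}{4} \left(-3\right) = - \frac{3}{2} - \frac{3}{4} = - \frac{9}{4}$)
$N{\left(p,g \right)} = - 45 g + 11 p$ ($N{\left(p,g \right)} = 11 p - 45 g = - 45 g + 11 p$)
$b{\left(-2,0 \right)} N{\left(1,-11 \right)} = - \frac{9 \left(\left(-45\right) \left(-11\right) + 11 \cdot 1\right)}{4} = - \frac{9 \left(495 + 11\right)}{4} = \left(- \frac{9}{4}\right) 506 = - \frac{2277}{2}$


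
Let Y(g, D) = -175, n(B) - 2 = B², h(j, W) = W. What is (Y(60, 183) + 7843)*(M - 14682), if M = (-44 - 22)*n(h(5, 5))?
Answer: -126245952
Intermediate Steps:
n(B) = 2 + B²
M = -1782 (M = (-44 - 22)*(2 + 5²) = -66*(2 + 25) = -66*27 = -1782)
(Y(60, 183) + 7843)*(M - 14682) = (-175 + 7843)*(-1782 - 14682) = 7668*(-16464) = -126245952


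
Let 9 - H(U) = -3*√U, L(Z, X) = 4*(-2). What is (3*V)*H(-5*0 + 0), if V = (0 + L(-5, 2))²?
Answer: 1728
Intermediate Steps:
L(Z, X) = -8
H(U) = 9 + 3*√U (H(U) = 9 - (-3)*√U = 9 + 3*√U)
V = 64 (V = (0 - 8)² = (-8)² = 64)
(3*V)*H(-5*0 + 0) = (3*64)*(9 + 3*√(-5*0 + 0)) = 192*(9 + 3*√(0 + 0)) = 192*(9 + 3*√0) = 192*(9 + 3*0) = 192*(9 + 0) = 192*9 = 1728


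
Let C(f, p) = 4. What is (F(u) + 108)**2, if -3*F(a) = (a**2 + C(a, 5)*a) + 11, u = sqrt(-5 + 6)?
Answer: 94864/9 ≈ 10540.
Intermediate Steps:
u = 1 (u = sqrt(1) = 1)
F(a) = -11/3 - 4*a/3 - a**2/3 (F(a) = -((a**2 + 4*a) + 11)/3 = -(11 + a**2 + 4*a)/3 = -11/3 - 4*a/3 - a**2/3)
(F(u) + 108)**2 = ((-11/3 - 4/3*1 - 1/3*1**2) + 108)**2 = ((-11/3 - 4/3 - 1/3*1) + 108)**2 = ((-11/3 - 4/3 - 1/3) + 108)**2 = (-16/3 + 108)**2 = (308/3)**2 = 94864/9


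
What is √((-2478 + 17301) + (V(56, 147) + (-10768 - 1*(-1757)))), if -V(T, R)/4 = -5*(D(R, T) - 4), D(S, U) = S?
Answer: 4*√542 ≈ 93.124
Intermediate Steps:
V(T, R) = -80 + 20*R (V(T, R) = -(-20)*(R - 4) = -(-20)*(-4 + R) = -4*(20 - 5*R) = -80 + 20*R)
√((-2478 + 17301) + (V(56, 147) + (-10768 - 1*(-1757)))) = √((-2478 + 17301) + ((-80 + 20*147) + (-10768 - 1*(-1757)))) = √(14823 + ((-80 + 2940) + (-10768 + 1757))) = √(14823 + (2860 - 9011)) = √(14823 - 6151) = √8672 = 4*√542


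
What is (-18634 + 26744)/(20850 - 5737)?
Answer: 8110/15113 ≈ 0.53662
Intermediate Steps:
(-18634 + 26744)/(20850 - 5737) = 8110/15113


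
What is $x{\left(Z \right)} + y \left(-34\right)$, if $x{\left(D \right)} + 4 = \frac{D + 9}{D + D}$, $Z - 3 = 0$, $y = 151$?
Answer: $-5136$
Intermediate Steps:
$Z = 3$ ($Z = 3 + 0 = 3$)
$x{\left(D \right)} = -4 + \frac{9 + D}{2 D}$ ($x{\left(D \right)} = -4 + \frac{D + 9}{D + D} = -4 + \frac{9 + D}{2 D}$)
$x{\left(Z \right)} + y \left(-34\right) = \frac{9 - 21}{2 \cdot 3} + 151 \left(-34\right) = \frac{1}{2} \cdot \frac{1}{3} \left(9 - 21\right) - 5134 = \frac{1}{2} \cdot \frac{1}{3} \left(-12\right) - 5134 = -2 - 5134 = -5136$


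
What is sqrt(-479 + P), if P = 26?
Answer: I*sqrt(453) ≈ 21.284*I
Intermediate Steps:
sqrt(-479 + P) = sqrt(-479 + 26) = sqrt(-453) = I*sqrt(453)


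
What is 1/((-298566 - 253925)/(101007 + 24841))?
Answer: -125848/552491 ≈ -0.22778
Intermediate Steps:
1/((-298566 - 253925)/(101007 + 24841)) = 1/(-552491/125848) = -125848/552491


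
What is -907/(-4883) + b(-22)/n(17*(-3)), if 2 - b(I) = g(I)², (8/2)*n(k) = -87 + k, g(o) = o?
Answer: 4769795/336927 ≈ 14.157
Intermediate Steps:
n(k) = -87/4 + k/4 (n(k) = (-87 + k)/4 = -87/4 + k/4)
b(I) = 2 - I²
-907/(-4883) + b(-22)/n(17*(-3)) = -907/(-4883) + (2 - 1*(-22)²)/(-87/4 + (17*(-3))/4) = -907*(-1/4883) + (2 - 1*484)/(-87/4 + (¼)*(-51)) = 907/4883 + (2 - 484)/(-87/4 - 51/4) = 907/4883 - 482/(-69/2) = 907/4883 - 482*(-2/69) = 907/4883 + 964/69 = 4769795/336927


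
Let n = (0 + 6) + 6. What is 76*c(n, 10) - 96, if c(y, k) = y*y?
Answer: 10848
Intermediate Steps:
n = 12 (n = 6 + 6 = 12)
c(y, k) = y**2
76*c(n, 10) - 96 = 76*12**2 - 96 = 76*144 - 96 = 10944 - 96 = 10848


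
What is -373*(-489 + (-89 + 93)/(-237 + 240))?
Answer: 545699/3 ≈ 1.8190e+5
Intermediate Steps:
-373*(-489 + (-89 + 93)/(-237 + 240)) = -373*(-489 + 4/3) = -373*(-1463/3) = 545699/3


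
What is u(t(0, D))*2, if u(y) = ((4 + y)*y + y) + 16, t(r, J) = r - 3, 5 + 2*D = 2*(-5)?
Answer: 20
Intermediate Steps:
D = -15/2 (D = -5/2 + (2*(-5))/2 = -5/2 + (½)*(-10) = -5/2 - 5 = -15/2 ≈ -7.5000)
t(r, J) = -3 + r
u(y) = 16 + y + y*(4 + y) (u(y) = (y*(4 + y) + y) + 16 = (y + y*(4 + y)) + 16 = 16 + y + y*(4 + y))
u(t(0, D))*2 = (16 + (-3 + 0)² + 5*(-3 + 0))*2 = (16 + (-3)² + 5*(-3))*2 = (16 + 9 - 15)*2 = 10*2 = 20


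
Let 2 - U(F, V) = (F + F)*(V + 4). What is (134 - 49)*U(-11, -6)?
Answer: -3570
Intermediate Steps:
U(F, V) = 2 - 2*F*(4 + V) (U(F, V) = 2 - (F + F)*(V + 4) = 2 - 2*F*(4 + V))
(134 - 49)*U(-11, -6) = (134 - 49)*(2 - 8*(-11) - 2*(-11)*(-6)) = 85*(2 + 88 - 132) = 85*(-42) = -3570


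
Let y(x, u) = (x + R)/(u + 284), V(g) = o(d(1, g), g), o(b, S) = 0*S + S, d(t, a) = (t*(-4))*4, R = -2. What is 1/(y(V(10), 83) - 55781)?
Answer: -367/20471619 ≈ -1.7927e-5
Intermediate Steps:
d(t, a) = -16*t (d(t, a) = -4*t*4 = -16*t)
o(b, S) = S (o(b, S) = 0 + S = S)
V(g) = g
y(x, u) = (-2 + x)/(284 + u) (y(x, u) = (x - 2)/(u + 284) = (-2 + x)/(284 + u))
1/(y(V(10), 83) - 55781) = 1/((-2 + 10)/(284 + 83) - 55781) = 1/(8/367 - 55781) = 1/(-20471619/367) = -367/20471619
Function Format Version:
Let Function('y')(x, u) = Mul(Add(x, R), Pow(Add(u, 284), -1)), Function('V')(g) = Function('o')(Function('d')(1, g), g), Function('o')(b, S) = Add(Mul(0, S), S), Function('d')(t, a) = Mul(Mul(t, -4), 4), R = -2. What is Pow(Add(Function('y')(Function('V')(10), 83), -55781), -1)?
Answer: Rational(-367, 20471619) ≈ -1.7927e-5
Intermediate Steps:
Function('d')(t, a) = Mul(-16, t) (Function('d')(t, a) = Mul(Mul(-4, t), 4) = Mul(-16, t))
Function('o')(b, S) = S (Function('o')(b, S) = Add(0, S) = S)
Function('V')(g) = g
Function('y')(x, u) = Mul(Pow(Add(284, u), -1), Add(-2, x)) (Function('y')(x, u) = Mul(Add(x, -2), Pow(Add(u, 284), -1)) = Mul(Add(-2, x), Pow(Add(284, u), -1)) = Mul(Pow(Add(284, u), -1), Add(-2, x)))
Pow(Add(Function('y')(Function('V')(10), 83), -55781), -1) = Pow(Add(Mul(Pow(Add(284, 83), -1), Add(-2, 10)), -55781), -1) = Pow(Add(Mul(Pow(367, -1), 8), -55781), -1) = Pow(Add(Mul(Rational(1, 367), 8), -55781), -1) = Pow(Add(Rational(8, 367), -55781), -1) = Pow(Rational(-20471619, 367), -1) = Rational(-367, 20471619)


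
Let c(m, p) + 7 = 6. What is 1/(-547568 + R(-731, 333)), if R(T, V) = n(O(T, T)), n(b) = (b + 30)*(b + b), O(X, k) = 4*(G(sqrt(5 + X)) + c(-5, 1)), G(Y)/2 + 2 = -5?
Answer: -1/543968 ≈ -1.8383e-6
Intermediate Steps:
c(m, p) = -1 (c(m, p) = -7 + 6 = -1)
G(Y) = -14 (G(Y) = -4 + 2*(-5) = -4 - 10 = -14)
O(X, k) = -60 (O(X, k) = 4*(-14 - 1) = 4*(-15) = -60)
n(b) = 2*b*(30 + b) (n(b) = (30 + b)*(2*b) = 2*b*(30 + b))
R(T, V) = 3600 (R(T, V) = 2*(-60)*(30 - 60) = 2*(-60)*(-30) = 3600)
1/(-547568 + R(-731, 333)) = 1/(-547568 + 3600) = 1/(-543968) = -1/543968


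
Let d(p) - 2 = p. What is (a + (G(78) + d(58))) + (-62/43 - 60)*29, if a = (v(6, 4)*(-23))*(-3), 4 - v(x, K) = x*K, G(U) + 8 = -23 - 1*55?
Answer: -137076/43 ≈ -3187.8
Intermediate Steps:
d(p) = 2 + p
G(U) = -86 (G(U) = -8 + (-23 - 1*55) = -8 + (-23 - 55) = -8 - 78 = -86)
v(x, K) = 4 - K*x (v(x, K) = 4 - x*K = 4 - K*x)
a = -1380 (a = ((4 - 1*4*6)*(-23))*(-3) = ((4 - 24)*(-23))*(-3) = -20*(-23)*(-3) = 460*(-3) = -1380)
(a + (G(78) + d(58))) + (-62/43 - 60)*29 = (-1380 + (-86 + (2 + 58))) + (-62/43 - 60)*29 = (-1380 + (-86 + 60)) + (-62*1/43 - 60)*29 = (-1380 - 26) + (-62/43 - 60)*29 = -1406 - 2642/43*29 = -1406 - 76618/43 = -137076/43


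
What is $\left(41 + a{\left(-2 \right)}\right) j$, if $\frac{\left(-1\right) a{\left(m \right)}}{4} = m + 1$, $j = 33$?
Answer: $1485$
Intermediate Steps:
$a{\left(m \right)} = -4 - 4 m$ ($a{\left(m \right)} = - 4 \left(m + 1\right) = - 4 \left(1 + m\right) = -4 - 4 m$)
$\left(41 + a{\left(-2 \right)}\right) j = \left(41 - -4\right) 33 = \left(41 + \left(-4 + 8\right)\right) 33 = \left(41 + 4\right) 33 = 45 \cdot 33 = 1485$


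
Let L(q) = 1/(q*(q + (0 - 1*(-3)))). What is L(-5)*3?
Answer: 3/10 ≈ 0.30000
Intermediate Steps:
L(q) = 1/(q*(3 + q)) (L(q) = 1/(q*(q + (0 + 3))) = 1/(q*(q + 3)) = 1/(q*(3 + q)))
L(-5)*3 = (1/((-5)*(3 - 5)))*3 = -⅕/(-2)*3 = -⅕*(-½)*3 = (⅒)*3 = 3/10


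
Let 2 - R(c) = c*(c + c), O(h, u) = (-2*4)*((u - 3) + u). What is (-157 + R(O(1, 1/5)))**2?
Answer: 650607049/625 ≈ 1.0410e+6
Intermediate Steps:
O(h, u) = 24 - 16*u (O(h, u) = -8*((-3 + u) + u) = -8*(-3 + 2*u) = 24 - 16*u)
R(c) = 2 - 2*c**2 (R(c) = 2 - c*(c + c) = 2 - c*2*c = 2 - 2*c**2)
(-157 + R(O(1, 1/5)))**2 = (-157 + (2 - 2*(24 - 16/5)**2))**2 = (-157 + (2 - 2*(104/5)**2))**2 = (-157 + (2 - 2*10816/25))**2 = (-157 + (2 - 21632/25))**2 = (-157 - 21582/25)**2 = (-25507/25)**2 = 650607049/625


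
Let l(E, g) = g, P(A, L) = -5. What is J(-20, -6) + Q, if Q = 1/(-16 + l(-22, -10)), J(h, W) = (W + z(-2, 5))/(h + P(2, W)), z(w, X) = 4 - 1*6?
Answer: 183/650 ≈ 0.28154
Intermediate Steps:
z(w, X) = -2 (z(w, X) = 4 - 6 = -2)
J(h, W) = (-2 + W)/(-5 + h) (J(h, W) = (W - 2)/(h - 5) = (-2 + W)/(-5 + h))
Q = -1/26 (Q = 1/(-16 - 10) = 1/(-26) = -1/26 ≈ -0.038462)
J(-20, -6) + Q = (-2 - 6)/(-5 - 20) - 1/26 = -8/(-25) - 1/26 = -1/25*(-8) - 1/26 = 8/25 - 1/26 = 183/650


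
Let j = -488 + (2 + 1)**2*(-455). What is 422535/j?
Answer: -422535/4583 ≈ -92.196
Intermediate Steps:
j = -4583 (j = -488 + 3**2*(-455) = -488 + 9*(-455) = -488 - 4095 = -4583)
422535/j = 422535/(-4583) = 422535*(-1/4583) = -422535/4583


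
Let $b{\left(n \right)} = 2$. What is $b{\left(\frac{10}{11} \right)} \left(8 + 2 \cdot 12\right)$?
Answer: $64$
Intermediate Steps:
$b{\left(\frac{10}{11} \right)} \left(8 + 2 \cdot 12\right) = 2 \left(8 + 2 \cdot 12\right) = 2 \left(8 + 24\right) = 2 \cdot 32 = 64$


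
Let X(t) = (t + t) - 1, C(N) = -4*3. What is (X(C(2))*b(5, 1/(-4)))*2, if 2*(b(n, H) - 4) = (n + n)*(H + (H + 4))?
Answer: -1075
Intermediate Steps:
C(N) = -12
b(n, H) = 4 + n*(4 + 2*H) (b(n, H) = 4 + ((n + n)*(H + (H + 4)))/2 = 4 + ((2*n)*(H + (4 + H)))/2 = 4 + ((2*n)*(4 + 2*H))/2 = 4 + (2*n*(4 + 2*H))/2 = 4 + n*(4 + 2*H))
X(t) = -1 + 2*t (X(t) = 2*t - 1 = -1 + 2*t)
(X(C(2))*b(5, 1/(-4)))*2 = ((-1 + 2*(-12))*(4 + 4*5 + 2*5/(-4)))*2 = ((-1 - 24)*(4 + 20 + 2*(-¼)*5))*2 = -25*(4 + 20 - 5/2)*2 = -25*43/2*2 = -1075/2*2 = -1075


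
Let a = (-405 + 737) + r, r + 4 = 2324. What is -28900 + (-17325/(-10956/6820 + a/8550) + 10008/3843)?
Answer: -379782211819/24451301 ≈ -15532.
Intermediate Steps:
r = 2320 (r = -4 + 2324 = 2320)
a = 2652 (a = (-405 + 737) + 2320 = 332 + 2320 = 2652)
-28900 + (-17325/(-10956/6820 + a/8550) + 10008/3843) = -28900 + (-17325/(-10956/6820 + 2652/8550) + 10008/3843) = -28900 + (-17325/(-10956*1/6820 + 2652*(1/8550)) + 10008*(1/3843)) = -28900 + (-17325/(-249/155 + 442/1425) + 1112/427) = -28900 + (-17325/(-57263/44175) + 1112/427) = -28900 + (-17325*(-44175/57263) + 1112/427) = -28900 + (765331875/57263 + 1112/427) = -28900 + 326860387081/24451301 = -379782211819/24451301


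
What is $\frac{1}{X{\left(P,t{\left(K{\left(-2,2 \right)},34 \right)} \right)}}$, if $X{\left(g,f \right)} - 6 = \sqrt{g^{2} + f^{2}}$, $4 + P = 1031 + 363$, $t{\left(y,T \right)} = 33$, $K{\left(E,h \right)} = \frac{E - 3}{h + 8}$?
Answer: $- \frac{6}{1933153} + \frac{\sqrt{1933189}}{1933153} \approx 0.00071613$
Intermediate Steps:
$K{\left(E,h \right)} = \frac{-3 + E}{8 + h}$
$P = 1390$ ($P = -4 + \left(1031 + 363\right) = -4 + 1394 = 1390$)
$X{\left(g,f \right)} = 6 + \sqrt{f^{2} + g^{2}}$ ($X{\left(g,f \right)} = 6 + \sqrt{g^{2} + f^{2}} = 6 + \sqrt{f^{2} + g^{2}}$)
$\frac{1}{X{\left(P,t{\left(K{\left(-2,2 \right)},34 \right)} \right)}} = \frac{1}{6 + \sqrt{33^{2} + 1390^{2}}} = \frac{1}{6 + \sqrt{1089 + 1932100}} = \frac{1}{6 + \sqrt{1933189}}$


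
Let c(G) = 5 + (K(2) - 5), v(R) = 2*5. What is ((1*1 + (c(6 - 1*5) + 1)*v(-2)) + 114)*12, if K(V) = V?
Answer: 1740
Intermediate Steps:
v(R) = 10
c(G) = 2 (c(G) = 5 + (2 - 5) = 5 - 3 = 2)
((1*1 + (c(6 - 1*5) + 1)*v(-2)) + 114)*12 = ((1*1 + (2 + 1)*10) + 114)*12 = ((1 + 3*10) + 114)*12 = ((1 + 30) + 114)*12 = (31 + 114)*12 = 145*12 = 1740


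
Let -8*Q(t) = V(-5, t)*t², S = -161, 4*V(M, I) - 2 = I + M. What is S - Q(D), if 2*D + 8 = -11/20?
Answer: -338237131/2048000 ≈ -165.15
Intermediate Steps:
V(M, I) = ½ + I/4 + M/4 (V(M, I) = ½ + (I + M)/4 = ½ + (I/4 + M/4) = ½ + I/4 + M/4)
D = -171/40 (D = -4 + (-11/20)/2 = -4 + (-11*1/20)/2 = -4 + (½)*(-11/20) = -4 - 11/40 = -171/40 ≈ -4.2750)
Q(t) = -t²*(-¾ + t/4)/8 (Q(t) = -(½ + t/4 + (¼)*(-5))*t²/8 = -(½ + t/4 - 5/4)*t²/8 = -(-¾ + t/4)*t²/8 = -t²*(-¾ + t/4)/8)
S - Q(D) = -161 - (-171/40)²*(3 - 1*(-171/40))/32 = -161 - 29241*(3 + 171/40)/(32*1600) = -161 - 29241*291/(32*1600*40) = -161 - 1*8509131/2048000 = -161 - 8509131/2048000 = -338237131/2048000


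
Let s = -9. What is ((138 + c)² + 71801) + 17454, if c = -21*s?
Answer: 196184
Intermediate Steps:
c = 189 (c = -21*(-9) = 189)
((138 + c)² + 71801) + 17454 = ((138 + 189)² + 71801) + 17454 = (327² + 71801) + 17454 = (106929 + 71801) + 17454 = 178730 + 17454 = 196184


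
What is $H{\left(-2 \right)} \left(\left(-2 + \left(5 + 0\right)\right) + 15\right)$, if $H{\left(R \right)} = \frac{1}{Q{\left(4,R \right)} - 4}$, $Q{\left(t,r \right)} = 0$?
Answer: $- \frac{9}{2} \approx -4.5$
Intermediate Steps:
$H{\left(R \right)} = - \frac{1}{4}$ ($H{\left(R \right)} = \frac{1}{0 - 4} = \frac{1}{-4} = - \frac{1}{4}$)
$H{\left(-2 \right)} \left(\left(-2 + \left(5 + 0\right)\right) + 15\right) = - \frac{\left(-2 + \left(5 + 0\right)\right) + 15}{4} = - \frac{\left(-2 + 5\right) + 15}{4} = - \frac{3 + 15}{4} = \left(- \frac{1}{4}\right) 18 = - \frac{9}{2}$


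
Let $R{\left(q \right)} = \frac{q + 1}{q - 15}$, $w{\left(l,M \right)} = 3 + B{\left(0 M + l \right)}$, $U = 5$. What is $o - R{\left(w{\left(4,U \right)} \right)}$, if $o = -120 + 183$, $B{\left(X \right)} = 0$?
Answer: $\frac{190}{3} \approx 63.333$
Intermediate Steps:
$w{\left(l,M \right)} = 3$ ($w{\left(l,M \right)} = 3 + 0 = 3$)
$R{\left(q \right)} = \frac{1 + q}{-15 + q}$
$o = 63$
$o - R{\left(w{\left(4,U \right)} \right)} = 63 - \frac{1 + 3}{-15 + 3} = 63 - \frac{1}{-12} \cdot 4 = 63 - \left(- \frac{1}{12}\right) 4 = 63 - - \frac{1}{3} = 63 + \frac{1}{3} = \frac{190}{3}$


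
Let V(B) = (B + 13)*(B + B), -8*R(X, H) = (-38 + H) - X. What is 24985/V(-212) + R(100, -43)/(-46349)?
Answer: 578060379/1955371612 ≈ 0.29563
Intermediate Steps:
R(X, H) = 19/4 - H/8 + X/8 (R(X, H) = -((-38 + H) - X)/8 = -(-38 + H - X)/8 = 19/4 - H/8 + X/8)
V(B) = 2*B*(13 + B) (V(B) = (13 + B)*(2*B) = 2*B*(13 + B))
24985/V(-212) + R(100, -43)/(-46349) = 24985/((2*(-212)*(13 - 212))) + (19/4 - ⅛*(-43) + (⅛)*100)/(-46349) = 24985/((2*(-212)*(-199))) + (19/4 + 43/8 + 25/2)*(-1/46349) = 24985/84376 + (181/8)*(-1/46349) = 24985*(1/84376) - 181/370792 = 24985/84376 - 181/370792 = 578060379/1955371612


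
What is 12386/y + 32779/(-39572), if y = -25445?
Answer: -1324200447/1006909540 ≈ -1.3151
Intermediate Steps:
12386/y + 32779/(-39572) = 12386/(-25445) + 32779/(-39572) = 12386*(-1/25445) + 32779*(-1/39572) = -12386/25445 - 32779/39572 = -1324200447/1006909540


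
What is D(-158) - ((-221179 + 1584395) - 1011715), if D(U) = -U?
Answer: -351343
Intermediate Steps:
D(-158) - ((-221179 + 1584395) - 1011715) = -1*(-158) - ((-221179 + 1584395) - 1011715) = 158 - (1363216 - 1011715) = 158 - 1*351501 = 158 - 351501 = -351343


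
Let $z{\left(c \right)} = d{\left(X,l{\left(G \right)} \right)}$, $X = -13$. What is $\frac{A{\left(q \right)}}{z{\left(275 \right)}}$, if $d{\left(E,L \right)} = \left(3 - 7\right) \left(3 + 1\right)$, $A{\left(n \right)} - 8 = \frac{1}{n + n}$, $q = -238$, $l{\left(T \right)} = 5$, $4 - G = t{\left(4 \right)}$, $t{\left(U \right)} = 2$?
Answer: $- \frac{3807}{7616} \approx -0.49987$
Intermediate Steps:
$G = 2$ ($G = 4 - 2 = 2$)
$A{\left(n \right)} = 8 + \frac{1}{2 n}$ ($A{\left(n \right)} = 8 + \frac{1}{n + n} = 8 + \frac{1}{2 n}$)
$d{\left(E,L \right)} = -16$ ($d{\left(E,L \right)} = \left(-4\right) 4 = -16$)
$z{\left(c \right)} = -16$
$\frac{A{\left(q \right)}}{z{\left(275 \right)}} = \frac{8 + \frac{1}{2 \left(-238\right)}}{-16} = \left(8 + \frac{1}{2} \left(- \frac{1}{238}\right)\right) \left(- \frac{1}{16}\right) = \left(8 - \frac{1}{476}\right) \left(- \frac{1}{16}\right) = \frac{3807}{476} \left(- \frac{1}{16}\right) = - \frac{3807}{7616}$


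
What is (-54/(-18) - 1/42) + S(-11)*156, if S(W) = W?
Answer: -71947/42 ≈ -1713.0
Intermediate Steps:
(-54/(-18) - 1/42) + S(-11)*156 = (-54/(-18) - 1/42) - 11*156 = (-54*(-1/18) - 1*1/42) - 1716 = (3 - 1/42) - 1716 = 125/42 - 1716 = -71947/42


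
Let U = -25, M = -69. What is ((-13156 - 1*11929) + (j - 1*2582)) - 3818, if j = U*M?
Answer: -29760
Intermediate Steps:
j = 1725 (j = -25*(-69) = 1725)
((-13156 - 1*11929) + (j - 1*2582)) - 3818 = ((-13156 - 1*11929) + (1725 - 1*2582)) - 3818 = ((-13156 - 11929) + (1725 - 2582)) - 3818 = (-25085 - 857) - 3818 = -25942 - 3818 = -29760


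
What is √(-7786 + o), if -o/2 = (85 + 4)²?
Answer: 2*I*√5907 ≈ 153.71*I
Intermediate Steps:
o = -15842 (o = -2*(85 + 4)² = -2*89² = -2*7921 = -15842)
√(-7786 + o) = √(-7786 - 15842) = √(-23628) = 2*I*√5907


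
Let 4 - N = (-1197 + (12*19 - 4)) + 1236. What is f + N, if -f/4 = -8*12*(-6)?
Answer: -2563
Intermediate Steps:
N = -259 (N = 4 - ((-1197 + (12*19 - 4)) + 1236) = 4 - ((-1197 + (228 - 4)) + 1236) = 4 - ((-1197 + 224) + 1236) = 4 - (-973 + 1236) = 4 - 1*263 = 4 - 263 = -259)
f = -2304 (f = -4*(-8*12)*(-6) = -(-384)*(-6) = -4*576 = -2304)
f + N = -2304 - 259 = -2563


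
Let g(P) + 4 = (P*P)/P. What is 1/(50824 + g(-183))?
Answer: 1/50637 ≈ 1.9748e-5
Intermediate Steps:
g(P) = -4 + P (g(P) = -4 + (P*P)/P = -4 + P²/P = -4 + P)
1/(50824 + g(-183)) = 1/(50824 + (-4 - 183)) = 1/(50824 - 187) = 1/50637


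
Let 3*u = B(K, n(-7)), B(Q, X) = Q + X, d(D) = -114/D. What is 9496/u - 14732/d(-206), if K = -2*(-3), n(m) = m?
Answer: -3141212/57 ≈ -55109.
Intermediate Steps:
K = 6
u = -⅓ (u = (6 - 7)/3 = (⅓)*(-1) = -⅓ ≈ -0.33333)
9496/u - 14732/d(-206) = 9496/(-⅓) - 14732/((-114/(-206))) = 9496*(-3) - 14732/((-114*(-1/206))) = -28488 - 14732/57/103 = -28488 - 14732*103/57 = -28488 - 1517396/57 = -3141212/57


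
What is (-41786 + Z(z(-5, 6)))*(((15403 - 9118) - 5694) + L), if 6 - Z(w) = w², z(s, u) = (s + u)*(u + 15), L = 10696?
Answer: -476548427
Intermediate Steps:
z(s, u) = (15 + u)*(s + u) (z(s, u) = (s + u)*(15 + u) = (15 + u)*(s + u))
Z(w) = 6 - w²
(-41786 + Z(z(-5, 6)))*(((15403 - 9118) - 5694) + L) = (-41786 + (6 - (6² + 15*(-5) + 15*6 - 5*6)²))*(((15403 - 9118) - 5694) + 10696) = (-41786 + (6 - (36 - 75 + 90 - 30)²))*((6285 - 5694) + 10696) = (-41786 + (6 - 1*21²))*(591 + 10696) = (-41786 + (6 - 1*441))*11287 = (-41786 + (6 - 441))*11287 = (-41786 - 435)*11287 = -42221*11287 = -476548427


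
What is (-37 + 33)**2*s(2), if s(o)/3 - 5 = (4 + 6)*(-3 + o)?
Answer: -240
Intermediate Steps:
s(o) = -75 + 30*o (s(o) = 15 + 3*((4 + 6)*(-3 + o)) = 15 + 3*(10*(-3 + o)) = 15 + 3*(-30 + 10*o) = 15 + (-90 + 30*o) = -75 + 30*o)
(-37 + 33)**2*s(2) = (-37 + 33)**2*(-75 + 30*2) = (-4)**2*(-75 + 60) = 16*(-15) = -240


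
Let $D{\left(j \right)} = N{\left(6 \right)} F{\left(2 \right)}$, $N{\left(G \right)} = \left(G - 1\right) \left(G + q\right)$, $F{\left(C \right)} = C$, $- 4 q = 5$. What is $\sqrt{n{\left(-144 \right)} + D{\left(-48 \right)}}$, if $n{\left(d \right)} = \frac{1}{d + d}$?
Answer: $\frac{\sqrt{27358}}{24} \approx 6.8918$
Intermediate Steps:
$q = - \frac{5}{4}$ ($q = \left(- \frac{1}{4}\right) 5 = - \frac{5}{4} \approx -1.25$)
$N{\left(G \right)} = \left(-1 + G\right) \left(- \frac{5}{4} + G\right)$ ($N{\left(G \right)} = \left(G - 1\right) \left(G - \frac{5}{4}\right) = \left(-1 + G\right) \left(- \frac{5}{4} + G\right)$)
$n{\left(d \right)} = \frac{1}{2 d}$
$D{\left(j \right)} = \frac{95}{2}$ ($D{\left(j \right)} = \left(\frac{5}{4} + 6^{2} - \frac{27}{2}\right) 2 = \left(\frac{5}{4} + 36 - \frac{27}{2}\right) 2 = \frac{95}{4} \cdot 2 = \frac{95}{2}$)
$\sqrt{n{\left(-144 \right)} + D{\left(-48 \right)}} = \sqrt{\frac{1}{2 \left(-144\right)} + \frac{95}{2}} = \sqrt{\frac{1}{2} \left(- \frac{1}{144}\right) + \frac{95}{2}} = \sqrt{- \frac{1}{288} + \frac{95}{2}} = \sqrt{\frac{13679}{288}} = \frac{\sqrt{27358}}{24}$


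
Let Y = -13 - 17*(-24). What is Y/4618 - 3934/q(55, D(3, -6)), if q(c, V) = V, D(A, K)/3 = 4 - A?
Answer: -18166027/13854 ≈ -1311.2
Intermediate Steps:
D(A, K) = 12 - 3*A (D(A, K) = 3*(4 - A) = 12 - 3*A)
Y = 395 (Y = -13 + 408 = 395)
Y/4618 - 3934/q(55, D(3, -6)) = 395/4618 - 3934/(12 - 3*3) = 395*(1/4618) - 3934/(12 - 9) = 395/4618 - 3934/3 = -18166027/13854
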